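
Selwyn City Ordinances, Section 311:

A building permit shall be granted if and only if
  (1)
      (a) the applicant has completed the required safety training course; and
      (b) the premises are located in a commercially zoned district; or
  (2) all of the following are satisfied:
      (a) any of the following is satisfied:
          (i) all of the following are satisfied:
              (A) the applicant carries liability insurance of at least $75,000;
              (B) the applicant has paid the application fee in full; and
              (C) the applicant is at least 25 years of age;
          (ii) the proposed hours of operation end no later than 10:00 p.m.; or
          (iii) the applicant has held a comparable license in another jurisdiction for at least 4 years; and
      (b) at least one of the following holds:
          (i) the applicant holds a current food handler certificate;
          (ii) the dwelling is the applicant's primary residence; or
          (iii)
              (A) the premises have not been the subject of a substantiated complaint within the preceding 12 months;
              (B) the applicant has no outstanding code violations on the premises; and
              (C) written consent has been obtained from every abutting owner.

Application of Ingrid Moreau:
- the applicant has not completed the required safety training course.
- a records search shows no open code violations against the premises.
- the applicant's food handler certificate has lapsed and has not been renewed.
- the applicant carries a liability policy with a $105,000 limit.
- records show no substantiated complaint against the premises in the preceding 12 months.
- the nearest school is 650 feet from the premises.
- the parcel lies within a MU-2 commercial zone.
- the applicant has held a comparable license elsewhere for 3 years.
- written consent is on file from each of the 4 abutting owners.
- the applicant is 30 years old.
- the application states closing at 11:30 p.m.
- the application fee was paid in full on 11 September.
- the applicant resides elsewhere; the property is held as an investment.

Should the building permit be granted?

Yes — granted.

(a) safety training — not satisfied.
(b) commercially zoned — holds.
(1) = F AND T = false.
(A) insurance ≥ $75,000 — satisfied.
(B) fee paid — met.
(C) age ≥ 25 — satisfied.
(i) = T AND T AND T = true.
(ii) closes by 10 p.m. — not met.
(iii) prior license ≥ 4 yr — not met.
(a) = T OR F OR F = true.
(i) food handler cert. — not satisfied.
(ii) primary residence — fails.
(A) no complaint in 12 mo. — holds.
(B) no code violations — holds.
(C) all abutters consent — met.
So (iii) is satisfied (T AND T AND T).
(b): F OR F OR T → true.
(2): T AND T → true.
Overall: F OR T → true.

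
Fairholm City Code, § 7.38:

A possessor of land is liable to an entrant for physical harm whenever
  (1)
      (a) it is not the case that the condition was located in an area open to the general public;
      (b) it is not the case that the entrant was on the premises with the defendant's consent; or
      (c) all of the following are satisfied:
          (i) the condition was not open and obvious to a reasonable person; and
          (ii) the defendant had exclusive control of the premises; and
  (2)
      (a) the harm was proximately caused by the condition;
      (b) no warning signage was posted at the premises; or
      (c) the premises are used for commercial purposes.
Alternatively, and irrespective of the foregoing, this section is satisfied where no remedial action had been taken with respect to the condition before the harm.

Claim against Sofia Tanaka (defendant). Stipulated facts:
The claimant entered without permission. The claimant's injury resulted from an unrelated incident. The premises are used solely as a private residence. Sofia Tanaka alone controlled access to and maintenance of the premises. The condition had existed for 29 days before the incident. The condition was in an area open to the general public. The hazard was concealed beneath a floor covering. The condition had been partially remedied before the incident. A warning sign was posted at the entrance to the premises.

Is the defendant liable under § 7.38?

(a) not (public area) — not satisfied.
(b) not (consent to enter) — satisfied.
(i) not open/obvious — met.
(ii) exclusive control — satisfied.
So (c) is satisfied (T AND T).
So (1) is satisfied (F OR T OR T).
(a) proximate cause — not met.
(b) no signage posted — not met.
(c) commercial use — not satisfied.
(2) = F OR F OR F = false.
Overall: T AND F → false.
Exception (no remedial action) — not satisfied.
Result: main false OR exception false → false.

No — not liable.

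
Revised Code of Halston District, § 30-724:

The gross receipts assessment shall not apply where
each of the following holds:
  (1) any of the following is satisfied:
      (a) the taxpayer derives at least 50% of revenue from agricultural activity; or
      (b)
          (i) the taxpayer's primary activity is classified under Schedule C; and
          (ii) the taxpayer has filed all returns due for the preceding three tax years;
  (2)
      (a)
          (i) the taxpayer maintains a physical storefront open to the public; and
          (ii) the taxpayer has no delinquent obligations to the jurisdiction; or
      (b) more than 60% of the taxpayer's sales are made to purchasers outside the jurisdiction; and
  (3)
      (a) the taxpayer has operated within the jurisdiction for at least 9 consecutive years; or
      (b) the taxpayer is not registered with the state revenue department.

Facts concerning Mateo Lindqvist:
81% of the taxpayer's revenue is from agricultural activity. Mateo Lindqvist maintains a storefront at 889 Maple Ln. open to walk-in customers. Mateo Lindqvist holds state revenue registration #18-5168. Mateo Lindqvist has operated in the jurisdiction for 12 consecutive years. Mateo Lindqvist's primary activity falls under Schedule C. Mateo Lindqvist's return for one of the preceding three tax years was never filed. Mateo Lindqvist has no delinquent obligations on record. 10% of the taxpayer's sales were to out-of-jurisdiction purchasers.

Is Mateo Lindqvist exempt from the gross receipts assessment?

Yes — exempt.

(a) ≥50% agricultural — satisfied.
(i) Schedule C activity — holds.
(ii) returns current — not met.
So (b) is not satisfied (T AND F).
So (1) is satisfied (T OR F).
(i) has storefront — satisfied.
(ii) no delinquency — holds.
(a): T AND T → true.
(b) >60% out-of-jur. sales — not satisfied.
(2): T OR F → true.
(a) ≥ 9 yrs in jurisdiction — satisfied.
(b) not (state-registered) — not met.
(3) = T OR F = true.
Overall = T AND T AND T = true.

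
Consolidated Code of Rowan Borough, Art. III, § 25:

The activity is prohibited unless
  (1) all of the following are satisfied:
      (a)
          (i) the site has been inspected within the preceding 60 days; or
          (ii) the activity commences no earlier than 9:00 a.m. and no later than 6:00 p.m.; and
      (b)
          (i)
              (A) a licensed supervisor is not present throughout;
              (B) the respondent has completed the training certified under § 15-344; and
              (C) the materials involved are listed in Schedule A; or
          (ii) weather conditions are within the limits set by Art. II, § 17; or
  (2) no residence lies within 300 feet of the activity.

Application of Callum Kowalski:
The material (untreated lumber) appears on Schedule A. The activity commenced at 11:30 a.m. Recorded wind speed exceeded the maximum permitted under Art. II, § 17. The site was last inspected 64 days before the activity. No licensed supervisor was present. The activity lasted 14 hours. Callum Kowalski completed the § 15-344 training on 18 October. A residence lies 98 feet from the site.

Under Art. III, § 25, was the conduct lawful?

(i) site inspected — fails.
(ii) start within hours — satisfied.
(a): F OR T → true.
(A) not (supervisor present) — met.
(B) training certified — met.
(C) Schedule A material — met.
(i) = T AND T AND T = true.
(ii) weather ok — not met.
(b) = T OR F = true.
So (1) is satisfied (T AND T).
(2) no residence in 300 ft — not satisfied.
Overall: T OR F → true.

Yes — lawful.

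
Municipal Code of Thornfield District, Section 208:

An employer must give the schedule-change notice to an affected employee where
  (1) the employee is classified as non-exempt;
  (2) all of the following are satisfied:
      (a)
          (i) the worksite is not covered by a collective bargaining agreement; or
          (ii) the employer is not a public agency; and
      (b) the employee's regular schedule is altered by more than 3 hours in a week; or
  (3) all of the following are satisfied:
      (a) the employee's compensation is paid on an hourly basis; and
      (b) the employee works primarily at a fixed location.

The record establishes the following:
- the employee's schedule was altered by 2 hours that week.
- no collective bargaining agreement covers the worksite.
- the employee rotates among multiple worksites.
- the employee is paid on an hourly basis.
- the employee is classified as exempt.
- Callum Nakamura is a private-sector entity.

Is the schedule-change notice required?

(1) non-exempt — fails.
(i) no CBA — satisfied.
(ii) not (public agency) — holds.
(a) = T OR T = true.
(b) schedule shift > 3h — not satisfied.
So (2) is not satisfied (T AND F).
(a) hourly-paid — satisfied.
(b) fixed location — fails.
(3): T AND F → false.
So Overall is not satisfied (F OR F OR F).

No — not required.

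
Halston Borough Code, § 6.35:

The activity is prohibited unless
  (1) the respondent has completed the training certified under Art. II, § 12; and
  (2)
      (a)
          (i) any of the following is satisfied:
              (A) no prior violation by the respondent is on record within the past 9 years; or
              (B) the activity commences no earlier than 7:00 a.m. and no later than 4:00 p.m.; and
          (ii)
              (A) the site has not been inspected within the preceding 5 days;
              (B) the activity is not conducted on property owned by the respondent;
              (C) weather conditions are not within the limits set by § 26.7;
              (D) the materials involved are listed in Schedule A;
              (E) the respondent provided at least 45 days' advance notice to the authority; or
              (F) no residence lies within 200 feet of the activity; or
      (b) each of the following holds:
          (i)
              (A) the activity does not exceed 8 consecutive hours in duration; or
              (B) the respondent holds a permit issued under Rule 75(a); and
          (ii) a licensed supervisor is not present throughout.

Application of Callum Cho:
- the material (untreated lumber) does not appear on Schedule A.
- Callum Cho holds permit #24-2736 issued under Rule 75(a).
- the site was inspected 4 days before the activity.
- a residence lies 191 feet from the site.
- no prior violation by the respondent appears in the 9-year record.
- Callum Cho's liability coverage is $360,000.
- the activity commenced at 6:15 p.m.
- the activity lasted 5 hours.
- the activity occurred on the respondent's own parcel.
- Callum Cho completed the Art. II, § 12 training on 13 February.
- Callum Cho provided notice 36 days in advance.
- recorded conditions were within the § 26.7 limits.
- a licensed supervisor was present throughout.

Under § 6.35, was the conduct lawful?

(1) training certified — satisfied.
(A) no prior violation — satisfied.
(B) start within hours — not satisfied.
(i): T OR F → true.
(A) not (site inspected) — fails.
(B) not (own property) — not satisfied.
(C) not (weather ok) — fails.
(D) Schedule A material — fails.
(E) ≥45 days' notice — fails.
(F) no residence in 200 ft — not met.
(ii): F OR F OR F OR F OR F OR F → false.
So (a) is not satisfied (T AND F).
(A) ≤ 8 hrs duration — satisfied.
(B) holds permit — satisfied.
(i): T OR T → true.
(ii) not (supervisor present) — fails.
(b): T AND F → false.
So (2) is not satisfied (F OR F).
Overall: T AND F → false.

No — unlawful.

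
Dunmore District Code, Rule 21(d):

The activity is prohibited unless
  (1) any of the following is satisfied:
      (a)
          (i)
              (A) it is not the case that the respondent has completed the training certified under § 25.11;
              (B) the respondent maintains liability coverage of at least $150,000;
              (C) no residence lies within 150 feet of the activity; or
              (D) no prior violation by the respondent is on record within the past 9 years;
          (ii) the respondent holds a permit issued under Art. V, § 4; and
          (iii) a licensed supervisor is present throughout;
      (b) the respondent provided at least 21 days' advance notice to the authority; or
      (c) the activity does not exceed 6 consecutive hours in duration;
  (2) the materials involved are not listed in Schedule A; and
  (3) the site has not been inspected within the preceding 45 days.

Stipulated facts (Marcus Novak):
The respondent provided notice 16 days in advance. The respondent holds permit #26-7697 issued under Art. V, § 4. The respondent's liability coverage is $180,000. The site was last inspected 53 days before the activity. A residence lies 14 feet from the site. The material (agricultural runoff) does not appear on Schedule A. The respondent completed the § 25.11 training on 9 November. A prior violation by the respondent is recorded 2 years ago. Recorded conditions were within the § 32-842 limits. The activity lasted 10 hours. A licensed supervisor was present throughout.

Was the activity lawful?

Yes — lawful.

(A) not (training certified) — not satisfied.
(B) coverage ≥ $150,000 — satisfied.
(C) no residence in 150 ft — fails.
(D) no prior violation — not met.
(i): F OR T OR F OR F → true.
(ii) holds permit — satisfied.
(iii) supervisor present — satisfied.
So (a) is satisfied (T AND T AND T).
(b) ≥21 days' notice — not satisfied.
(c) ≤ 6 hrs duration — fails.
So (1) is satisfied (T OR F OR F).
(2) not (Schedule A material) — satisfied.
(3) not (site inspected) — met.
Overall: T AND T AND T → true.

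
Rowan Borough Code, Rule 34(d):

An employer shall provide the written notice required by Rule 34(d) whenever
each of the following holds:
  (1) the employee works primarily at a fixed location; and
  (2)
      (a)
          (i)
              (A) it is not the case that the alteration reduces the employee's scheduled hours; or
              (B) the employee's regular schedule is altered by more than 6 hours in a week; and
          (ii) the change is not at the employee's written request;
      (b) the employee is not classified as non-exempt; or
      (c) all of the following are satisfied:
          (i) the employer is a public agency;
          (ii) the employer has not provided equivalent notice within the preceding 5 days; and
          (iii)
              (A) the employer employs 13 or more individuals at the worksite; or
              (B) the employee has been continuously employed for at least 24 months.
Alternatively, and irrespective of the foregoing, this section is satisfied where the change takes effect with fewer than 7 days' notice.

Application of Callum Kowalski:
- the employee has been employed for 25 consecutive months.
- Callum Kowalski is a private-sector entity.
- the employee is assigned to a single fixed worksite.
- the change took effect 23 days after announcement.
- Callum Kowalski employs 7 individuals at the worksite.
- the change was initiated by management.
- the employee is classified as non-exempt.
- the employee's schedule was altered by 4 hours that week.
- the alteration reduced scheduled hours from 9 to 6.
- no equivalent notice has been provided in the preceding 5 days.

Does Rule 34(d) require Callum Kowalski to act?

(1) fixed location — met.
(A) not (hours reduced) — fails.
(B) schedule shift > 6h — not met.
So (i) is not satisfied (F OR F).
(ii) not employee-requested — holds.
(a): F AND T → false.
(b) not (non-exempt) — not satisfied.
(i) public agency — not met.
(ii) no recent notice — holds.
(A) ≥ 13 at site — not satisfied.
(B) tenure ≥ 24 mo. — met.
(iii): F OR T → true.
(c) = F AND T AND T = false.
(2) = F OR F OR F = false.
Overall = T AND F = false.
Exception (< 7 days' notice) — not satisfied.
Result: main false OR exception false → false.

No — not required.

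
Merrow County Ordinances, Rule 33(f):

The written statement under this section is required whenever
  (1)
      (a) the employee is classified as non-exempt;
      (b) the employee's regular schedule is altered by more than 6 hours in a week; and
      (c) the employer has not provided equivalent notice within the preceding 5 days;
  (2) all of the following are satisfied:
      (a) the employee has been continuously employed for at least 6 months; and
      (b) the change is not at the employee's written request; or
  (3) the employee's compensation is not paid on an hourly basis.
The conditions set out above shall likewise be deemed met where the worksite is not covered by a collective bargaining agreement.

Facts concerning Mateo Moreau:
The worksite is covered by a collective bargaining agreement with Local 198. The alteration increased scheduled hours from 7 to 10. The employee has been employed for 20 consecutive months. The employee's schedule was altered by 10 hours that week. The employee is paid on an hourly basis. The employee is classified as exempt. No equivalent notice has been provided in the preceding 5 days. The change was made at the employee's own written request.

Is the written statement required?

(a) non-exempt — not satisfied.
(b) schedule shift > 6h — met.
(c) no recent notice — holds.
(1): F AND T AND T → false.
(a) tenure ≥ 6 mo. — satisfied.
(b) not employee-requested — not met.
So (2) is not satisfied (T AND F).
(3) not (hourly-paid) — not met.
Overall = F OR F OR F = false.
Exception (no CBA) — not satisfied.
Result: main false OR exception false → false.

No — not required.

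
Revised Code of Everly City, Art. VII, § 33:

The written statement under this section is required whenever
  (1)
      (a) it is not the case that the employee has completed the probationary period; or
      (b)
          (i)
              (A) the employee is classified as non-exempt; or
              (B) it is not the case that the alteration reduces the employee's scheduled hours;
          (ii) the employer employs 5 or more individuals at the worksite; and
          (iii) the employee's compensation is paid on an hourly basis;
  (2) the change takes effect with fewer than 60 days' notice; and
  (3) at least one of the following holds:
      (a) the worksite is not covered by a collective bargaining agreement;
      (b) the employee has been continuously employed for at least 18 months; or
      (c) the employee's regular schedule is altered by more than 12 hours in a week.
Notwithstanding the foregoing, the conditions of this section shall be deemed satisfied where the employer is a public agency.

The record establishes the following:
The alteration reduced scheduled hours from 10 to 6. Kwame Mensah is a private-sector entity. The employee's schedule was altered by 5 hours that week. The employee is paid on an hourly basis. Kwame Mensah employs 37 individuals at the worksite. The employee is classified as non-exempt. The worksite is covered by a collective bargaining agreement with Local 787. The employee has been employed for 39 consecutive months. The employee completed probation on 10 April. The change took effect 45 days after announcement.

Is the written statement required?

Yes — required.

(a) not (past probation) — not satisfied.
(A) non-exempt — met.
(B) not (hours reduced) — fails.
So (i) is satisfied (T OR F).
(ii) ≥ 5 at site — satisfied.
(iii) hourly-paid — met.
(b) = T AND T AND T = true.
(1): F OR T → true.
(2) < 60 days' notice — holds.
(a) no CBA — not met.
(b) tenure ≥ 18 mo. — met.
(c) schedule shift > 12h — not satisfied.
(3) = F OR T OR F = true.
Overall: T AND T AND T → true.
Exception (public agency) — not satisfied.
Result: main true OR exception false → true.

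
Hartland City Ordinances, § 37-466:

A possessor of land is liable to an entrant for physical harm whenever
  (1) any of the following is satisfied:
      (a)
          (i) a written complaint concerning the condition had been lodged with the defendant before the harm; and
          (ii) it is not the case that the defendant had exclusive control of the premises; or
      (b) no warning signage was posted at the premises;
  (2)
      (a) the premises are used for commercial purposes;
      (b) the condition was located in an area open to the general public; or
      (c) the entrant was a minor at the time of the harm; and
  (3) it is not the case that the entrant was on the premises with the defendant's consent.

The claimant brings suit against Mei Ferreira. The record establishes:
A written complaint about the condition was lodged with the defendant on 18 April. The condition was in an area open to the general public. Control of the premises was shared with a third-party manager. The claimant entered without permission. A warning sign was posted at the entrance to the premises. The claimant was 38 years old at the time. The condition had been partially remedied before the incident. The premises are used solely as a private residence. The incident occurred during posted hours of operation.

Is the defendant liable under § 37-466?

(i) complaint lodged — holds.
(ii) not (exclusive control) — holds.
(a) = T AND T = true.
(b) no signage posted — fails.
(1) = T OR F = true.
(a) commercial use — fails.
(b) public area — met.
(c) entrant a minor — not satisfied.
(2): F OR T OR F → true.
(3) not (consent to enter) — satisfied.
Overall = T AND T AND T = true.

Yes — liable.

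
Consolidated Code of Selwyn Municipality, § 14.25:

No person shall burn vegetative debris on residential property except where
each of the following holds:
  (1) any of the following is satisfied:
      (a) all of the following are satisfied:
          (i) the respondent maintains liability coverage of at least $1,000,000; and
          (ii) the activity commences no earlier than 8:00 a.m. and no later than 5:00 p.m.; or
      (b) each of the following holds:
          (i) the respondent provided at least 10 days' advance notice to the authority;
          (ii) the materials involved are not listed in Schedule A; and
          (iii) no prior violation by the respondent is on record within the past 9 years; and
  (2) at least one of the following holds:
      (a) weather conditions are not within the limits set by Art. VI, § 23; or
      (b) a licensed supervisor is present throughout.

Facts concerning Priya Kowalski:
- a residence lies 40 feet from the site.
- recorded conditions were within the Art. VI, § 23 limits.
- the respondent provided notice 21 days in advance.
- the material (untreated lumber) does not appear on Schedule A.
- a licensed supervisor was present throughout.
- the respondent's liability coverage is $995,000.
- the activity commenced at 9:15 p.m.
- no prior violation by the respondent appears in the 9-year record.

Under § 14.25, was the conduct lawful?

(i) coverage ≥ $1,000,000 — not met.
(ii) start within hours — not met.
(a): F AND F → false.
(i) ≥10 days' notice — satisfied.
(ii) not (Schedule A material) — holds.
(iii) no prior violation — holds.
So (b) is satisfied (T AND T AND T).
So (1) is satisfied (F OR T).
(a) not (weather ok) — fails.
(b) supervisor present — satisfied.
(2): F OR T → true.
Overall = T AND T = true.

Yes — lawful.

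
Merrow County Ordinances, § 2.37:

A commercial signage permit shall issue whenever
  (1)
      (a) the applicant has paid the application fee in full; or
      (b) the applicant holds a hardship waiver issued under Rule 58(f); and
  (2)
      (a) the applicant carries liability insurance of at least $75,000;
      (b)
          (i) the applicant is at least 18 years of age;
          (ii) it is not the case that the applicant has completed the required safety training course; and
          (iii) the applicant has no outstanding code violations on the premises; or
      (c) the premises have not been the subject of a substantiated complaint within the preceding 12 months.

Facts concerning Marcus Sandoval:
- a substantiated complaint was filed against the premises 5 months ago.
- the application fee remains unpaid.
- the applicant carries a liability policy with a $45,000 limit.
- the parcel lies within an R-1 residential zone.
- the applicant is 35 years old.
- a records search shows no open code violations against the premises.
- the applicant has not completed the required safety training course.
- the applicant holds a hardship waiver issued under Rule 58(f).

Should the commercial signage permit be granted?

Yes — granted.

(a) fee paid — not met.
(b) hardship waiver — holds.
(1): F OR T → true.
(a) insurance ≥ $75,000 — not met.
(i) age ≥ 18 — met.
(ii) not (safety training) — holds.
(iii) no code violations — satisfied.
(b): T AND T AND T → true.
(c) no complaint in 12 mo. — not met.
So (2) is satisfied (F OR T OR F).
Overall = T AND T = true.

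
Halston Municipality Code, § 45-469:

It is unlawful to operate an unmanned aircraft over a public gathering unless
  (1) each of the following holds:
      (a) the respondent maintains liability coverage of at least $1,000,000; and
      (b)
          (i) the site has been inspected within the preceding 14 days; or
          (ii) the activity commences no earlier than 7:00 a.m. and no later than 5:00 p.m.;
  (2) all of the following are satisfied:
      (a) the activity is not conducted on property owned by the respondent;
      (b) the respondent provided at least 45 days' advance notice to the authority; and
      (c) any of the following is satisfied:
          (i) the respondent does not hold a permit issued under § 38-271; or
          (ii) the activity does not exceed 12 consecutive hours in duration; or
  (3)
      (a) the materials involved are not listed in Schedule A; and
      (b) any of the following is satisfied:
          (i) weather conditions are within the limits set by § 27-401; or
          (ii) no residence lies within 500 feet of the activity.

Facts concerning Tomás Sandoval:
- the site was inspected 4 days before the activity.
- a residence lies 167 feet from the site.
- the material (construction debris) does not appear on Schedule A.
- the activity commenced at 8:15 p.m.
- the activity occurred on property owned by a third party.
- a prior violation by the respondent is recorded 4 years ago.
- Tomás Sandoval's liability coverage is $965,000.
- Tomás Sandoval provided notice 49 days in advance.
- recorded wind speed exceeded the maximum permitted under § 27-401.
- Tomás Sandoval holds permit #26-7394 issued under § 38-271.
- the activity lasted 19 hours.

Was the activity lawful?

(a) coverage ≥ $1,000,000 — not met.
(i) site inspected — holds.
(ii) start within hours — fails.
(b): T OR F → true.
(1) = F AND T = false.
(a) not (own property) — holds.
(b) ≥45 days' notice — satisfied.
(i) not (holds permit) — not met.
(ii) ≤ 12 hrs duration — fails.
(c): F OR F → false.
(2): T AND T AND F → false.
(a) not (Schedule A material) — met.
(i) weather ok — not met.
(ii) no residence in 500 ft — not met.
So (b) is not satisfied (F OR F).
(3) = T AND F = false.
Overall = F OR F OR F = false.

No — unlawful.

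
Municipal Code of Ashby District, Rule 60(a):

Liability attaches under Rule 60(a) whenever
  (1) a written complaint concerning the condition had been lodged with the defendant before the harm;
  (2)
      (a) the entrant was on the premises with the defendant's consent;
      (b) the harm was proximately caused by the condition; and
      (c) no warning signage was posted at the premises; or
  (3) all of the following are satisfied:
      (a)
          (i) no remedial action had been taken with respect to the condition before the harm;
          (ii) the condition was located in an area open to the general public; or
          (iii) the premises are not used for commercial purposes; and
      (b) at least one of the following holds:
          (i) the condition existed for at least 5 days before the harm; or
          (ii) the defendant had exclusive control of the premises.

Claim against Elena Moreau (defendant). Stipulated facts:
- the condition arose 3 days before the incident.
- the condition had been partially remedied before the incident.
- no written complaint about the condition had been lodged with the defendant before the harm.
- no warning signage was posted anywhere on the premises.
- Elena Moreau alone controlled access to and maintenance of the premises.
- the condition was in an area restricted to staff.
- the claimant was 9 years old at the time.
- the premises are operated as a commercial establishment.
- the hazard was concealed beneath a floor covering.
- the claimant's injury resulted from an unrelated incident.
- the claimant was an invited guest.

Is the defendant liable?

(1) complaint lodged — not met.
(a) consent to enter — satisfied.
(b) proximate cause — fails.
(c) no signage posted — holds.
(2): T AND F AND T → false.
(i) no remedial action — fails.
(ii) public area — not met.
(iii) not (commercial use) — not met.
(a): F OR F OR F → false.
(i) condition ≥5 days old — fails.
(ii) exclusive control — met.
(b): F OR T → true.
(3): F AND T → false.
So Overall is not satisfied (F OR F OR F).

No — not liable.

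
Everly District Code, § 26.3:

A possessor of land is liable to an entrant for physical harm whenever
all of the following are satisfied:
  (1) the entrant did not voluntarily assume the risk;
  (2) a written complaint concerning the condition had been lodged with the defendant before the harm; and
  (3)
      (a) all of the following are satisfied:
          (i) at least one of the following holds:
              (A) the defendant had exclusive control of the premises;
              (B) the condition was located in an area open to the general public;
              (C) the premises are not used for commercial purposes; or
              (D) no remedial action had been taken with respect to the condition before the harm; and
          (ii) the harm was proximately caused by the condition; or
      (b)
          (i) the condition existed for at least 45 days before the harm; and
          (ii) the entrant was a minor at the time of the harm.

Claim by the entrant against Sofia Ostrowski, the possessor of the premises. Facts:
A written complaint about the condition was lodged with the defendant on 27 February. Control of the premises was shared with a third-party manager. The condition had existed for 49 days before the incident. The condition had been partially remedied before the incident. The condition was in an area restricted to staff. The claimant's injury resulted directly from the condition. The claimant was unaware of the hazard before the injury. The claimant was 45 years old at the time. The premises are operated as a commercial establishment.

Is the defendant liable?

No — not liable.

(1) no assumed risk — met.
(2) complaint lodged — holds.
(A) exclusive control — not met.
(B) public area — not met.
(C) not (commercial use) — fails.
(D) no remedial action — fails.
So (i) is not satisfied (F OR F OR F OR F).
(ii) proximate cause — holds.
(a): F AND T → false.
(i) condition ≥45 days old — holds.
(ii) entrant a minor — not satisfied.
(b) = T AND F = false.
So (3) is not satisfied (F OR F).
So Overall is not satisfied (T AND T AND F).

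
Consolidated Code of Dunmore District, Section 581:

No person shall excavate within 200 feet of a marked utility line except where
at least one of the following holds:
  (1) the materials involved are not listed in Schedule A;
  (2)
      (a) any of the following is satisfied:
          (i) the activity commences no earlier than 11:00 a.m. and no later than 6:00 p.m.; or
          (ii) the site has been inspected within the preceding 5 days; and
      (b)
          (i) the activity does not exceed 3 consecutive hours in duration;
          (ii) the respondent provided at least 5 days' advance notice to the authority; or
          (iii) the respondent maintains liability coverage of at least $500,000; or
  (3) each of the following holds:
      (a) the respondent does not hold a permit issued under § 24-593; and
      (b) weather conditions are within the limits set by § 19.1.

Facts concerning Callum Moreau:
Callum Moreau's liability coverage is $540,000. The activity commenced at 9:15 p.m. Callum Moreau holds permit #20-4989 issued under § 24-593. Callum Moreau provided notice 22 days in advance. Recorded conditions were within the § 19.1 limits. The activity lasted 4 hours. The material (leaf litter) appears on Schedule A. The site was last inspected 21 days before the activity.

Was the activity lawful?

(1) not (Schedule A material) — not satisfied.
(i) start within hours — not met.
(ii) site inspected — not met.
(a) = F OR F = false.
(i) ≤ 3 hrs duration — fails.
(ii) ≥5 days' notice — holds.
(iii) coverage ≥ $500,000 — holds.
So (b) is satisfied (F OR T OR T).
(2): F AND T → false.
(a) not (holds permit) — fails.
(b) weather ok — met.
(3) = F AND T = false.
So Overall is not satisfied (F OR F OR F).

No — unlawful.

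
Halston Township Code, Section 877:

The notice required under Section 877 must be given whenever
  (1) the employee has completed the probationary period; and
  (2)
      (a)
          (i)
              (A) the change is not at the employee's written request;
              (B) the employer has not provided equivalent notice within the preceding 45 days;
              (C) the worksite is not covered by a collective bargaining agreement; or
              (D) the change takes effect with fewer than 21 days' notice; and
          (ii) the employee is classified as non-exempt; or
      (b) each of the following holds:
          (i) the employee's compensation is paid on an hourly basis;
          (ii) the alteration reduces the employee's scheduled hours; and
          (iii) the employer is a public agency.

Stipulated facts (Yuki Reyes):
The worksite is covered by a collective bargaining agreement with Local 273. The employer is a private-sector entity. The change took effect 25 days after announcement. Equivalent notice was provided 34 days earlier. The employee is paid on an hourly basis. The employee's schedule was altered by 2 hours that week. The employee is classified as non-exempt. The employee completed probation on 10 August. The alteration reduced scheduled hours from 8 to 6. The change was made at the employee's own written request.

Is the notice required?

(1) past probation — holds.
(A) not employee-requested — not satisfied.
(B) no recent notice — not met.
(C) no CBA — not met.
(D) < 21 days' notice — not satisfied.
So (i) is not satisfied (F OR F OR F OR F).
(ii) non-exempt — met.
(a) = F AND T = false.
(i) hourly-paid — met.
(ii) hours reduced — holds.
(iii) public agency — fails.
So (b) is not satisfied (T AND T AND F).
(2) = F OR F = false.
Overall: T AND F → false.

No — not required.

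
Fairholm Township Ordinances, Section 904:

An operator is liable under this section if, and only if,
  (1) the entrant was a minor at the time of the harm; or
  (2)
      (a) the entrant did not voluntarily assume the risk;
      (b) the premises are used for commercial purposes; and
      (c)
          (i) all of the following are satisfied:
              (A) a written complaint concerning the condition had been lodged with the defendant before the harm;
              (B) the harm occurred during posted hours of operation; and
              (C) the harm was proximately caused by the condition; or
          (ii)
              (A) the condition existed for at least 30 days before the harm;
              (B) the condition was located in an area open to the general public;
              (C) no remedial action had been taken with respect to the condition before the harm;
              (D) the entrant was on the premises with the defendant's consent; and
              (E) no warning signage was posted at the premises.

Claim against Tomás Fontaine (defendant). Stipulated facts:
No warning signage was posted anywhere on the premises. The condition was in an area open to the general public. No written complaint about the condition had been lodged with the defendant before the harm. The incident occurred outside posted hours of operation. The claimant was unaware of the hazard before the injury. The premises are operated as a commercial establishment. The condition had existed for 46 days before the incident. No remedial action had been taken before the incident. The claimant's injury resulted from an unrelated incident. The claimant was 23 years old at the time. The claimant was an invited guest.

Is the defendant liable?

(1) entrant a minor — not met.
(a) no assumed risk — satisfied.
(b) commercial use — satisfied.
(A) complaint lodged — not met.
(B) during posted hours — not satisfied.
(C) proximate cause — fails.
So (i) is not satisfied (F AND F AND F).
(A) condition ≥30 days old — satisfied.
(B) public area — satisfied.
(C) no remedial action — met.
(D) consent to enter — holds.
(E) no signage posted — holds.
(ii): T AND T AND T AND T AND T → true.
(c): F OR T → true.
(2): T AND T AND T → true.
Overall = F OR T = true.

Yes — liable.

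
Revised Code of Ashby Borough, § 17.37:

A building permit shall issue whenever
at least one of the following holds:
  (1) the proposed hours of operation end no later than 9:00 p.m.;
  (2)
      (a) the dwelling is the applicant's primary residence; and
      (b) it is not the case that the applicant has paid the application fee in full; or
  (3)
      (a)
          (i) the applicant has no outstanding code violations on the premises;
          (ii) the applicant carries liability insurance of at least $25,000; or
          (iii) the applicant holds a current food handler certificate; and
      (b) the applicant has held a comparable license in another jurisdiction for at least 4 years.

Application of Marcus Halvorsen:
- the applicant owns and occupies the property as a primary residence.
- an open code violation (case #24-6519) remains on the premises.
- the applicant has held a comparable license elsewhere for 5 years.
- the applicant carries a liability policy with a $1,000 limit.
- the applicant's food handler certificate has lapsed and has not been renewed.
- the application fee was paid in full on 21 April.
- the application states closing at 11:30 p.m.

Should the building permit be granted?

(1) closes by 9 p.m. — not satisfied.
(a) primary residence — holds.
(b) not (fee paid) — not satisfied.
(2): T AND F → false.
(i) no code violations — not satisfied.
(ii) insurance ≥ $25,000 — fails.
(iii) food handler cert. — fails.
(a): F OR F OR F → false.
(b) prior license ≥ 4 yr — satisfied.
(3): F AND T → false.
Overall: F OR F OR F → false.

No — denied.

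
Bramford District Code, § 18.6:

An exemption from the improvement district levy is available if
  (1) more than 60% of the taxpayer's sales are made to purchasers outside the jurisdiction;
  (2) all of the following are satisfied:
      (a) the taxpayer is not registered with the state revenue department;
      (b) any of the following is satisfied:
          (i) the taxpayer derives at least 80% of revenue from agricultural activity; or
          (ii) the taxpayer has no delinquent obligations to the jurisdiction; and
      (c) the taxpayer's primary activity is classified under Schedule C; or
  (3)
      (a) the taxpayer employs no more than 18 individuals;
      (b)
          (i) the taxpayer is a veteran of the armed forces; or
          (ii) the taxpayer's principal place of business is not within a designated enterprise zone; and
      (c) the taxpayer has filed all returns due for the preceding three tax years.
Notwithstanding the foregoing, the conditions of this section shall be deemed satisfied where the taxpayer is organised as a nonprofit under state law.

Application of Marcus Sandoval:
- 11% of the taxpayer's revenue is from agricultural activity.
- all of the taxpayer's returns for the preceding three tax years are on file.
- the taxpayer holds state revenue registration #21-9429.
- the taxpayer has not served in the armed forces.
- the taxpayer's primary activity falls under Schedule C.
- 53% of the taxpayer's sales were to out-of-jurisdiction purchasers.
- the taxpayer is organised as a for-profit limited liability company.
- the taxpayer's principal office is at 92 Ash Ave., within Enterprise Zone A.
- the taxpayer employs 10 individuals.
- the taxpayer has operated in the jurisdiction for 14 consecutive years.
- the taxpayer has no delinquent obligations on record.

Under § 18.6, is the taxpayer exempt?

No — not exempt.

(1) >60% out-of-jur. sales — fails.
(a) not (state-registered) — not satisfied.
(i) ≥80% agricultural — not satisfied.
(ii) no delinquency — satisfied.
(b) = F OR T = true.
(c) Schedule C activity — satisfied.
So (2) is not satisfied (F AND T AND T).
(a) ≤ 18 employees — satisfied.
(i) veteran — not met.
(ii) not (in enterprise zone) — not satisfied.
So (b) is not satisfied (F OR F).
(c) returns current — satisfied.
So (3) is not satisfied (T AND F AND T).
Overall = F OR F OR F = false.
Exception (nonprofit) — not satisfied.
Result: main false OR exception false → false.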